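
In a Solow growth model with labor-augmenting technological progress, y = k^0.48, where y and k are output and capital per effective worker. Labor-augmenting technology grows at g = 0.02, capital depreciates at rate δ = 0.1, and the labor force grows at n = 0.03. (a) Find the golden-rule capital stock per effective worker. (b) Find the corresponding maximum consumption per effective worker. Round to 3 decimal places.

n + g + δ = 0.03 + 0.02 + 0.1 = 0.15.
Golden rule sets MPK = n+g+δ: 0.48·k^(0.48−1) = 0.15, so k_gold = (0.48/0.15)^(1/0.52) ≈ 9.3636.
y_gold = 9.3636^0.48 ≈ 2.9261; c_gold = y_gold − 0.15·k_gold ≈ 1.5216.

(a) k_gold ≈ 9.364; (b) c_gold ≈ 1.522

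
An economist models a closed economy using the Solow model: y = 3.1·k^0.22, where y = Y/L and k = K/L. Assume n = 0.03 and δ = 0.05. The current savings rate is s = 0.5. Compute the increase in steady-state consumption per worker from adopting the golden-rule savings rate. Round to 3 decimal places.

n + δ = 0.03 + 0.05 = 0.08.
Current steady state (s = 0.5): k* = (0.5·3.1/0.08)^(1/0.78) ≈ 44.7002, y* = 3.1·44.7002^0.22 ≈ 7.1520, c* = (1−0.5)·7.1520 ≈ 3.5760.
At the golden rule the marginal product of capital equals n+δ: 0.22·3.1·k^(0.22−1) = 0.08. Solving, k_gold = (0.22·3.1/0.08)^(1/0.78) ≈ 15.6026.
y_gold = 3.1·15.6026^0.22 ≈ 5.6737, c_gold = y_gold − 0.08·k_gold ≈ 4.4255.
Gain: Δc = 4.4255 − 3.5760 ≈ 0.8495.

Δc ≈ 0.849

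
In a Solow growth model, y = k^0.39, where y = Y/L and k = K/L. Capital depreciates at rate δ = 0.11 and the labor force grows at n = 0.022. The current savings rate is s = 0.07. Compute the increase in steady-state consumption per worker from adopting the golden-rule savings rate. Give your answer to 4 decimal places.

Capital per worker breaks even when investment replaces (n + δ)·k; here n + δ = 0.132.
Current steady state (s = 0.07): k* = (0.07/0.132)^(1/0.61) ≈ 0.3535, y* = 0.3535^0.39 ≈ 0.6666, c* = (1−0.07)·0.6666 ≈ 0.6200.
Maximizing c = f(k) − (n+δ)·k gives f'(k) = n+δ, i.e. 0.39·k^(0.39−1) = 0.132, so k_gold = (0.39/0.132)^(1/0.61) ≈ 5.9060.
y_gold = 5.9060^0.39 ≈ 1.9990, c_gold = y_gold − 0.132·k_gold ≈ 1.2194.
Gain: Δc = 1.2194 − 0.6200 ≈ 0.5994.

Δc ≈ 0.5994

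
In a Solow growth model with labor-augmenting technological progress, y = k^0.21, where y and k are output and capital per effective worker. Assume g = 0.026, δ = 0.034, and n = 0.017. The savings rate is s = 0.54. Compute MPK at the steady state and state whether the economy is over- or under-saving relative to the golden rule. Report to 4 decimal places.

n + g + δ = 0.017 + 0.026 + 0.034 = 0.077.
Steady-state k*: s·k^0.21 = 0.077·k gives k* = (0.54/0.077)^(1/0.79) ≈ 11.7696.
MPK = 0.21·11.7696^(-0.79) ≈ 0.0299.
MPK < n+g+δ = 0.077, so the economy is dynamically inefficient (over-saving).

over-saving; MPK ≈ 0.0299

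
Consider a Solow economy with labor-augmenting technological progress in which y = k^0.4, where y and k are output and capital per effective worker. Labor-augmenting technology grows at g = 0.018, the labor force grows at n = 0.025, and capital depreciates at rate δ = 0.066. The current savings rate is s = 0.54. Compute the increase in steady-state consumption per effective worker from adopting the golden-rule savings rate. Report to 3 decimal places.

Break-even investment rate: n + g + δ = 0.025 + 0.018 + 0.066 = 0.109.
Current steady state (s = 0.54): k* = (0.54/0.109)^(1/0.6) ≈ 14.3972, y* = 14.3972^0.4 ≈ 2.9061, c* = (1−0.54)·2.9061 ≈ 1.3368.
At the golden rule the marginal product of capital equals n+g+δ: 0.4·k^(0.4−1) = 0.109. Solving, k_gold = (0.4/0.109)^(1/0.6) ≈ 8.7308.
y_gold = 8.7308^0.4 ≈ 2.3792, c_gold = y_gold − 0.109·k_gold ≈ 1.4275.
Gain: Δc = 1.4275 − 1.3368 ≈ 0.0907.

Δc ≈ 0.091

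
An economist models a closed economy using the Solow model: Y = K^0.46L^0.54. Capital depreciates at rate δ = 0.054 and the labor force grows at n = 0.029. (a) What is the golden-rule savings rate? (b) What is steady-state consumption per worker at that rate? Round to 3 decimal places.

The effective depreciation rate is n + δ = 0.029 + 0.054 = 0.083.
For Cobb-Douglas, s_gold equals capital's share: s_gold = 0.46.
Maximizing c = f(k) − (n+δ)·k gives f'(k) = n+δ, i.e. 0.46·k^(0.46−1) = 0.083, so k_gold = (0.46/0.083)^(1/0.54) ≈ 23.8333.
y_gold = 23.8333^0.46 ≈ 4.3004; c_gold = (1−0.46)·y_gold ≈ 2.3222.

(a) s_gold = 0.460; (b) c_gold ≈ 2.322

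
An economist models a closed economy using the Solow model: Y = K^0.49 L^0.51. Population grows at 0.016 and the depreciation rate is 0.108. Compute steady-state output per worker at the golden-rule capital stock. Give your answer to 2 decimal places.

n + δ = 0.016 + 0.108 = 0.124.
Golden rule sets MPK = n+δ: 0.49·k^(0.49−1) = 0.124, so k_gold = (0.49/0.124)^(1/0.51) ≈ 14.7961.
Output: y_gold = k_gold^0.49 = 14.7961^0.49 ≈ 3.7443.

y_gold ≈ 3.74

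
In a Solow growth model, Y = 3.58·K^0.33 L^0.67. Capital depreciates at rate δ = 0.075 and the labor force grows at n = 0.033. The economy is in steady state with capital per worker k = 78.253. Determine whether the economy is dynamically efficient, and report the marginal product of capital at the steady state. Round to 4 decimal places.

n + δ = 0.033 + 0.075 = 0.108.
MPK = 0.33·3.58·k^(0.33−1) = 0.33·3.58·78.253^(-0.67) ≈ 0.0636.
MPK < 0.108, so the economy is dynamically inefficient (over-saving).

dynamically inefficient; MPK ≈ 0.0636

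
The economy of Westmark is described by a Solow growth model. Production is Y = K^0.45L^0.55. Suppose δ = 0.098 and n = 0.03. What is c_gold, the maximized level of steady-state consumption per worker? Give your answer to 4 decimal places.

Capital per worker breaks even when investment replaces (n + δ)·k; here n + δ = 0.128.
Setting f'(k) = n+δ gives 0.45·k^(0.45−1) = 0.128, hence k_gold = (0.45/0.128)^(1/0.55) ≈ 9.8340.
y_gold = 9.8340^0.45 ≈ 2.7972.
c_gold = y_gold − (n+δ)·k_gold = 2.7972 − 0.128·9.8340 ≈ 1.5385.

c_gold ≈ 1.5385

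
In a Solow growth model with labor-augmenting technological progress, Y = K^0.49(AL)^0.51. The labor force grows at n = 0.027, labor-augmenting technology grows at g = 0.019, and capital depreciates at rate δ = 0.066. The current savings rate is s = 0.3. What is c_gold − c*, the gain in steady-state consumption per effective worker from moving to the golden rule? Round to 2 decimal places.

Δc ≈ 0.30

n + g + δ = 0.027 + 0.019 + 0.066 = 0.112.
Current steady state (s = 0.3): k* = (0.3/0.112)^(1/0.51) ≈ 6.9028, y* = 6.9028^0.49 ≈ 2.5770, c* = (1−0.3)·2.5770 ≈ 1.8039.
At the golden rule the marginal product of capital equals n+g+δ: 0.49·k^(0.49−1) = 0.112. Solving, k_gold = (0.49/0.112)^(1/0.51) ≈ 18.0642.
y_gold = 18.0642^0.49 ≈ 4.1290, c_gold = y_gold − 0.112·k_gold ≈ 2.1058.
Gain: Δc = 2.1058 − 1.8039 ≈ 0.3018.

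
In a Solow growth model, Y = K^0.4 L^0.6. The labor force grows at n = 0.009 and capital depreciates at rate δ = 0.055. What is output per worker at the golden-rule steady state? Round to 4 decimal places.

Break-even investment rate: n + δ = 0.009 + 0.055 = 0.064.
Maximizing c = f(k) − (n+δ)·k gives f'(k) = n+δ, i.e. 0.4·k^(0.4−1) = 0.064, so k_gold = (0.4/0.064)^(1/0.6) ≈ 21.2064.
Output: y_gold = k_gold^0.4 = 21.2064^0.4 ≈ 3.3930.

y_gold ≈ 3.3930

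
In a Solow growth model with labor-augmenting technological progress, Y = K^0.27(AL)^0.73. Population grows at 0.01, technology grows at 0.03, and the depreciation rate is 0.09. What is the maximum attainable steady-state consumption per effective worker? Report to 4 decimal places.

The effective depreciation rate is n + g + δ = 0.01 + 0.03 + 0.09 = 0.13.
Setting f'(k) = n+g+δ gives 0.27·k^(0.27−1) = 0.13, hence k_gold = (0.27/0.13)^(1/0.73) ≈ 2.7216.
y_gold = 2.7216^0.27 ≈ 1.3104.
c_gold = y_gold − (n+g+δ)·k_gold = 1.3104 − 0.13·2.7216 ≈ 0.9566.

c_gold ≈ 0.9566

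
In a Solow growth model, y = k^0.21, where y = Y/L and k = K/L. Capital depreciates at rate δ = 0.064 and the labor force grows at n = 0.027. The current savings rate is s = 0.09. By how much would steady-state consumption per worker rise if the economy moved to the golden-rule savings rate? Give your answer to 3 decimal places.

Δc ≈ 0.079

Capital per worker breaks even when investment replaces (n + δ)·k; here n + δ = 0.091.
Current steady state (s = 0.09): k* = (0.09/0.091)^(1/0.79) ≈ 0.9861, y* = 0.9861^0.21 ≈ 0.9971, c* = (1−0.09)·0.9971 ≈ 0.9073.
Maximizing c = f(k) − (n+δ)·k gives f'(k) = n+δ, i.e. 0.21·k^(0.21−1) = 0.091, so k_gold = (0.21/0.091)^(1/0.79) ≈ 2.8822.
y_gold = 2.8822^0.21 ≈ 1.2489, c_gold = y_gold − 0.091·k_gold ≈ 0.9867.
Gain: Δc = 0.9867 − 0.9073 ≈ 0.0793.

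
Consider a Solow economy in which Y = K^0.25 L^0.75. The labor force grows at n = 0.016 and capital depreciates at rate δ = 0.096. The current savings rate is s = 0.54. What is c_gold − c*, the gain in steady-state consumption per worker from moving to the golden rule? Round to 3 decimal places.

Δc ≈ 0.203

Break-even investment rate: n + δ = 0.016 + 0.096 = 0.112.
Current steady state (s = 0.54): k* = (0.54/0.112)^(1/0.75) ≈ 8.1452, y* = 8.1452^0.25 ≈ 1.6894, c* = (1−0.54)·1.6894 ≈ 0.7771.
Golden rule sets MPK = n+δ: 0.25·k^(0.25−1) = 0.112, so k_gold = (0.25/0.112)^(1/0.75) ≈ 2.9172.
y_gold = 2.9172^0.25 ≈ 1.3069, c_gold = y_gold − 0.112·k_gold ≈ 0.9802.
Gain: Δc = 0.9802 − 0.7771 ≈ 0.2031.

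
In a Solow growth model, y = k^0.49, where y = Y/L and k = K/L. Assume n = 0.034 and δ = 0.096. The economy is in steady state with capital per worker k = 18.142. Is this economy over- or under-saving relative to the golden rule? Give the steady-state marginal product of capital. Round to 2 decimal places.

over-saving; MPK ≈ 0.11

Break-even investment rate: n + δ = 0.034 + 0.096 = 0.13.
MPK = 0.49·k^(0.49−1) = 0.49·18.142^(-0.51) ≈ 0.1118.
MPK < 0.13, so the economy is dynamically inefficient (over-saving).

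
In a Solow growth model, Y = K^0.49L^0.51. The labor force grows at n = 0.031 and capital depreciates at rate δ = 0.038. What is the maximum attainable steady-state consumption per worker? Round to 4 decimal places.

c_gold ≈ 3.3538

Capital per worker breaks even when investment replaces (n + δ)·k; here n + δ = 0.069.
Setting f'(k) = n+δ gives 0.49·k^(0.49−1) = 0.069, hence k_gold = (0.49/0.069)^(1/0.51) ≈ 46.6990.
y_gold = 46.6990^0.49 ≈ 6.5760.
c_gold = y_gold − (n+δ)·k_gold = 6.5760 − 0.069·46.6990 ≈ 3.3538.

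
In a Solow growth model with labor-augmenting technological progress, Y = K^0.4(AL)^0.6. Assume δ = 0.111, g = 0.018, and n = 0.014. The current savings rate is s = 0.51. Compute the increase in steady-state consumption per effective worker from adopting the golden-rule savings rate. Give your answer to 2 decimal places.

n + g + δ = 0.014 + 0.018 + 0.111 = 0.143.
Current steady state (s = 0.51): k* = (0.51/0.143)^(1/0.6) ≈ 8.3251, y* = 8.3251^0.4 ≈ 2.3343, c* = (1−0.51)·2.3343 ≈ 1.1438.
Golden rule sets MPK = n+g+δ: 0.4·k^(0.4−1) = 0.143, so k_gold = (0.4/0.143)^(1/0.6) ≈ 5.5532.
y_gold = 5.5532^0.4 ≈ 1.9853, c_gold = y_gold − 0.143·k_gold ≈ 1.1912.
Gain: Δc = 1.1912 − 1.1438 ≈ 0.0473.

Δc ≈ 0.05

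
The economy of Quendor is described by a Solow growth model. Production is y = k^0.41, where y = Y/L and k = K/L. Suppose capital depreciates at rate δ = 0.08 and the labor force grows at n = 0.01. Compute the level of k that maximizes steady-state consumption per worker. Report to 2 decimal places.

k_gold ≈ 13.07

Capital per worker breaks even when investment replaces (n + δ)·k; here n + δ = 0.09.
At the golden rule the marginal product of capital equals n+δ: 0.41·k^(0.41−1) = 0.09. Solving, k_gold = (0.41/0.09)^(1/0.59) ≈ 13.0669.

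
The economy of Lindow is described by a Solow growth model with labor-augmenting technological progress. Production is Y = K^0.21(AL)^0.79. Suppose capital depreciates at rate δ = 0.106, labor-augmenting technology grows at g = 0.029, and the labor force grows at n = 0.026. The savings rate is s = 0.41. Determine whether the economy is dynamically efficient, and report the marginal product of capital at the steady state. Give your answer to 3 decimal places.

The effective depreciation rate is n + g + δ = 0.026 + 0.029 + 0.106 = 0.161.
Steady-state k*: s·k^0.21 = 0.161·k gives k* = (0.41/0.161)^(1/0.79) ≈ 3.2649.
MPK = 0.21·3.2649^(-0.79) ≈ 0.0825.
MPK < n+g+δ = 0.161, so the economy is dynamically inefficient (over-saving).

dynamically inefficient; MPK ≈ 0.082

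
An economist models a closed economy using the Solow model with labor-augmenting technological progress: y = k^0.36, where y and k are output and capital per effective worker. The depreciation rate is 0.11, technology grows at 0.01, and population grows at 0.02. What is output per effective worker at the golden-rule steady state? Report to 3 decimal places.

y_gold ≈ 1.701

Capital per effective worker breaks even when investment replaces (n + g + δ)·k; here n + g + δ = 0.14.
Golden rule sets MPK = n+g+δ: 0.36·k^(0.36−1) = 0.14, so k_gold = (0.36/0.14)^(1/0.64) ≈ 4.3742.
Output: y_gold = k_gold^0.36 = 4.3742^0.36 ≈ 1.7011.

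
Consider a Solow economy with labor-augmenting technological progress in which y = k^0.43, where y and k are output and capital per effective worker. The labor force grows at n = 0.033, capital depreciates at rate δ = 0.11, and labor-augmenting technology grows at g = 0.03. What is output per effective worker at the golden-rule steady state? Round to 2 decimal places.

y_gold ≈ 1.99

Capital per effective worker breaks even when investment replaces (n + g + δ)·k; here n + g + δ = 0.173.
Maximizing c = f(k) − (n+g+δ)·k gives f'(k) = n+g+δ, i.e. 0.43·k^(0.43−1) = 0.173, so k_gold = (0.43/0.173)^(1/0.57) ≈ 4.9400.
Output: y_gold = k_gold^0.43 = 4.9400^0.43 ≈ 1.9875.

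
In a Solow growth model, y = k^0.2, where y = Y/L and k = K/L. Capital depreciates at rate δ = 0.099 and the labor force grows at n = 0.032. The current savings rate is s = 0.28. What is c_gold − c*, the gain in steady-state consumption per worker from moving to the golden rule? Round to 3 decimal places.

Δc ≈ 0.019

n + δ = 0.032 + 0.099 = 0.131.
Current steady state (s = 0.28): k* = (0.28/0.131)^(1/0.8) ≈ 2.5844, y* = 2.5844^0.2 ≈ 1.2091, c* = (1−0.28)·1.2091 ≈ 0.8706.
Golden rule sets MPK = n+δ: 0.2·k^(0.2−1) = 0.131, so k_gold = (0.2/0.131)^(1/0.8) ≈ 1.6971.
y_gold = 1.6971^0.2 ≈ 1.1116, c_gold = y_gold − 0.131·k_gold ≈ 0.8893.
Gain: Δc = 0.8893 − 0.8706 ≈ 0.0187.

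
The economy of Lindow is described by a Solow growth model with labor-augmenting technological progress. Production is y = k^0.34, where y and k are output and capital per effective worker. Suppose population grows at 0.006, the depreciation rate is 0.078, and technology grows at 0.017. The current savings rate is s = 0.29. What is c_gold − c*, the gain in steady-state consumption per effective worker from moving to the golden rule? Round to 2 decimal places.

Δc ≈ 0.01

n + g + δ = 0.006 + 0.017 + 0.078 = 0.101.
Current steady state (s = 0.29): k* = (0.29/0.101)^(1/0.66) ≈ 4.9437, y* = 4.9437^0.34 ≈ 1.7218, c* = (1−0.29)·1.7218 ≈ 1.2225.
Golden rule sets MPK = n+g+δ: 0.34·k^(0.34−1) = 0.101, so k_gold = (0.34/0.101)^(1/0.66) ≈ 6.2911.
y_gold = 6.2911^0.34 ≈ 1.8688, c_gold = y_gold − 0.101·k_gold ≈ 1.2334.
Gain: Δc = 1.2334 − 1.2225 ≈ 0.0109.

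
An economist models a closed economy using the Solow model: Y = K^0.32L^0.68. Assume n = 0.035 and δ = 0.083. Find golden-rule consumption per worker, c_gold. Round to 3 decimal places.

c_gold ≈ 1.087

The effective depreciation rate is n + δ = 0.035 + 0.083 = 0.118.
At the golden rule the marginal product of capital equals n+δ: 0.32·k^(0.32−1) = 0.118. Solving, k_gold = (0.32/0.118)^(1/0.68) ≈ 4.3367.
y_gold = 4.3367^0.32 ≈ 1.5992.
c_gold = y_gold − (n+δ)·k_gold = 1.5992 − 0.118·4.3367 ≈ 1.0874.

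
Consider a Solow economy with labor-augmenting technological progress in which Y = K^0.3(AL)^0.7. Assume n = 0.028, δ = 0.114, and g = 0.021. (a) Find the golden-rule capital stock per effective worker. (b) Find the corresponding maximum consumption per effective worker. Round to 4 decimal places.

(a) k_gold ≈ 2.3904; (b) c_gold ≈ 0.9092

n + g + δ = 0.028 + 0.021 + 0.114 = 0.163.
At the golden rule the marginal product of capital equals n+g+δ: 0.3·k^(0.3−1) = 0.163. Solving, k_gold = (0.3/0.163)^(1/0.7) ≈ 2.3904.
y_gold = 2.3904^0.3 ≈ 1.2988; c_gold = y_gold − 0.163·k_gold ≈ 0.9092.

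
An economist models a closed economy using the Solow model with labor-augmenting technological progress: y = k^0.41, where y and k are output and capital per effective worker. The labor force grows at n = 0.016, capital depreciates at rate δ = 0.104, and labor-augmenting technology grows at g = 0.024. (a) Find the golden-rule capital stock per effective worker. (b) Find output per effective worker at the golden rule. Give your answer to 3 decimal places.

n + g + δ = 0.016 + 0.024 + 0.104 = 0.144.
At the golden rule the marginal product of capital equals n+g+δ: 0.41·k^(0.41−1) = 0.144. Solving, k_gold = (0.41/0.144)^(1/0.59) ≈ 5.8912.
y_gold = 5.8912^0.41 ≈ 2.0691.

(a) k_gold ≈ 5.891; (b) y_gold ≈ 2.069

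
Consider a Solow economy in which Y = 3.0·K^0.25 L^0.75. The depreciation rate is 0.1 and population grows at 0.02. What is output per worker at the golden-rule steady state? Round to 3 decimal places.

n + δ = 0.02 + 0.1 = 0.12.
Golden rule sets MPK = n+δ: 0.25·3.0·k^(0.25−1) = 0.12, so k_gold = (0.25·3.0/0.12)^(1/0.75) ≈ 11.5126.
Output: y_gold = 3.0·k_gold^0.25 = 3.0·11.5126^0.25 ≈ 5.5260.

y_gold ≈ 5.526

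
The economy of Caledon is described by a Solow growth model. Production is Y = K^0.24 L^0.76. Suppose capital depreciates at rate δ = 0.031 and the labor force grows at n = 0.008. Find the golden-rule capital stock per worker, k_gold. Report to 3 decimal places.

Capital per worker breaks even when investment replaces (n + δ)·k; here n + δ = 0.039.
Maximizing c = f(k) − (n+δ)·k gives f'(k) = n+δ, i.e. 0.24·k^(0.24−1) = 0.039, so k_gold = (0.24/0.039)^(1/0.76) ≈ 10.9232.

k_gold ≈ 10.923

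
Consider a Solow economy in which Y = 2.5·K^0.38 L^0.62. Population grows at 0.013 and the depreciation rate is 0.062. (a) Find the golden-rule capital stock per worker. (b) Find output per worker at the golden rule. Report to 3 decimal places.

n + δ = 0.013 + 0.062 = 0.075.
Maximizing c = f(k) − (n+δ)·k gives f'(k) = n+δ, i.e. 0.38·2.5·k^(0.38−1) = 0.075, so k_gold = (0.38·2.5/0.075)^(1/0.62) ≈ 60.0465.
y_gold = 2.5·60.0465^0.38 ≈ 11.8513.

(a) k_gold ≈ 60.046; (b) y_gold ≈ 11.851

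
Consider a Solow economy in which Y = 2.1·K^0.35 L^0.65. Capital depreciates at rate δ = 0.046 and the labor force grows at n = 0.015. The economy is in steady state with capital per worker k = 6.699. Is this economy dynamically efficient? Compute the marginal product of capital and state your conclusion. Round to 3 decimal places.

dynamically efficient; MPK ≈ 0.213

n + δ = 0.015 + 0.046 = 0.061.
MPK = 0.35·2.1·k^(0.35−1) = 0.35·2.1·6.699^(-0.65) ≈ 0.2135.
MPK > 0.061, so the economy is dynamically efficient (under-saving).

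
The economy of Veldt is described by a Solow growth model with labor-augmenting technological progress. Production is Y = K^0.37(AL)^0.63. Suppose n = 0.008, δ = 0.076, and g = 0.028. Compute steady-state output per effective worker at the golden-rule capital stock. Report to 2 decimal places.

y_gold ≈ 2.02

Capital per effective worker breaks even when investment replaces (n + g + δ)·k; here n + g + δ = 0.112.
At the golden rule the marginal product of capital equals n+g+δ: 0.37·k^(0.37−1) = 0.112. Solving, k_gold = (0.37/0.112)^(1/0.63) ≈ 6.6647.
Output: y_gold = k_gold^0.37 = 6.6647^0.37 ≈ 2.0174.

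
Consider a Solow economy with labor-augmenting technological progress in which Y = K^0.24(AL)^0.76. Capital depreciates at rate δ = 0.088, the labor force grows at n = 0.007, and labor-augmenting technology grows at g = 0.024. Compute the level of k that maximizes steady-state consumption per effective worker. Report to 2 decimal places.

The effective depreciation rate is n + g + δ = 0.007 + 0.024 + 0.088 = 0.119.
Golden rule sets MPK = n+g+δ: 0.24·k^(0.24−1) = 0.119, so k_gold = (0.24/0.119)^(1/0.76) ≈ 2.5169.

k_gold ≈ 2.52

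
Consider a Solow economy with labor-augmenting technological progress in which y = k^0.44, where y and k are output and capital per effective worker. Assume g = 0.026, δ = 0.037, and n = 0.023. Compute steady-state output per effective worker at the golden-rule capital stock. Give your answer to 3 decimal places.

y_gold ≈ 3.606

Capital per effective worker breaks even when investment replaces (n + g + δ)·k; here n + g + δ = 0.086.
Golden rule sets MPK = n+g+δ: 0.44·k^(0.44−1) = 0.086, so k_gold = (0.44/0.086)^(1/0.56) ≈ 18.4497.
Output: y_gold = k_gold^0.44 = 18.4497^0.44 ≈ 3.6061.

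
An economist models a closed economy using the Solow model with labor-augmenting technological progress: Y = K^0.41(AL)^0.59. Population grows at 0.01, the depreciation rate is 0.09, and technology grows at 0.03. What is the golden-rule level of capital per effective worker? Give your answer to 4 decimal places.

n + g + δ = 0.01 + 0.03 + 0.09 = 0.13.
At the golden rule the marginal product of capital equals n+g+δ: 0.41·k^(0.41−1) = 0.13. Solving, k_gold = (0.41/0.13)^(1/0.59) ≈ 7.0064.

k_gold ≈ 7.0064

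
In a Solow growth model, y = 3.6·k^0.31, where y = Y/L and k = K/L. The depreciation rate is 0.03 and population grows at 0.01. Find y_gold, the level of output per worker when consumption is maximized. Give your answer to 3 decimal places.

y_gold ≈ 16.061

Break-even investment rate: n + δ = 0.01 + 0.03 = 0.04.
Golden rule sets MPK = n+δ: 0.31·3.6·k^(0.31−1) = 0.04, so k_gold = (0.31·3.6/0.04)^(1/0.69) ≈ 124.4740.
Output: y_gold = 3.6·k_gold^0.31 = 3.6·124.4740^0.31 ≈ 16.0612.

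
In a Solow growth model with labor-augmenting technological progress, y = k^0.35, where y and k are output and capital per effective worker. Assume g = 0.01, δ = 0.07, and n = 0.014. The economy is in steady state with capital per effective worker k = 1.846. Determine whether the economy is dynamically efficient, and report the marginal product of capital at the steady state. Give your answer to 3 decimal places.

The effective depreciation rate is n + g + δ = 0.014 + 0.01 + 0.07 = 0.094.
MPK = 0.35·k^(0.35−1) = 0.35·1.846^(-0.65) ≈ 0.2350.
MPK > 0.094, so the economy is dynamically efficient (under-saving).

dynamically efficient; MPK ≈ 0.235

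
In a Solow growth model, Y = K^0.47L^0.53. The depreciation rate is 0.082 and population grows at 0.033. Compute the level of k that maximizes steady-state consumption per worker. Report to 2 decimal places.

Capital per worker breaks even when investment replaces (n + δ)·k; here n + δ = 0.115.
Maximizing c = f(k) − (n+δ)·k gives f'(k) = n+δ, i.e. 0.47·k^(0.47−1) = 0.115, so k_gold = (0.47/0.115)^(1/0.53) ≈ 14.2425.

k_gold ≈ 14.24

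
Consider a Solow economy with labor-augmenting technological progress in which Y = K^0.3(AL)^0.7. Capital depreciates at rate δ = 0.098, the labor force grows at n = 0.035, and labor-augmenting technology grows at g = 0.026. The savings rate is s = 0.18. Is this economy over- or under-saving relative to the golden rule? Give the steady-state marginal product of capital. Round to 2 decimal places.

Capital per effective worker breaks even when investment replaces (n + g + δ)·k; here n + g + δ = 0.159.
Steady-state k*: s·k^0.3 = 0.159·k gives k* = (0.18/0.159)^(1/0.7) ≈ 1.1939.
MPK = 0.3·1.1939^(-0.7) ≈ 0.2650.
MPK > n+g+δ = 0.159, so the economy is dynamically efficient (under-saving).

under-saving; MPK ≈ 0.27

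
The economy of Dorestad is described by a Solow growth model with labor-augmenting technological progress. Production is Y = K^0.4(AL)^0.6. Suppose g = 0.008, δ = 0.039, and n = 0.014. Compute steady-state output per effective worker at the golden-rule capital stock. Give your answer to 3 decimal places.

y_gold ≈ 3.503

Capital per effective worker breaks even when investment replaces (n + g + δ)·k; here n + g + δ = 0.061.
Setting f'(k) = n+g+δ gives 0.4·k^(0.4−1) = 0.061, hence k_gold = (0.4/0.061)^(1/0.6) ≈ 22.9730.
Output: y_gold = k_gold^0.4 = 22.9730^0.4 ≈ 3.5034.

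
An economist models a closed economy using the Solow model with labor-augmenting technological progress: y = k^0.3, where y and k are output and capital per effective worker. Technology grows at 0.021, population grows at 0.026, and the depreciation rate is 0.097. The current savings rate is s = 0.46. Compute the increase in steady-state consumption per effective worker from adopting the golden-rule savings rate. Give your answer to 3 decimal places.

Δc ≈ 0.070

n + g + δ = 0.026 + 0.021 + 0.097 = 0.144.
Current steady state (s = 0.46): k* = (0.46/0.144)^(1/0.7) ≈ 5.2549, y* = 5.2549^0.3 ≈ 1.6450, c* = (1−0.46)·1.6450 ≈ 0.8883.
Golden rule sets MPK = n+g+δ: 0.3·k^(0.3−1) = 0.144, so k_gold = (0.3/0.144)^(1/0.7) ≈ 2.8534.
y_gold = 2.8534^0.3 ≈ 1.3697, c_gold = y_gold − 0.144·k_gold ≈ 0.9588.
Gain: Δc = 0.9588 − 0.8883 ≈ 0.0705.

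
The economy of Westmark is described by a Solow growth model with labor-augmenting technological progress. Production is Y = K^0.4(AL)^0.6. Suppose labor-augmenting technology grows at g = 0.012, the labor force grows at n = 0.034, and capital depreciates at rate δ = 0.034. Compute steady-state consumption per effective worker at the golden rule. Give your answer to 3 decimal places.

n + g + δ = 0.034 + 0.012 + 0.034 = 0.08.
Setting f'(k) = n+g+δ gives 0.4·k^(0.4−1) = 0.08, hence k_gold = (0.4/0.08)^(1/0.6) ≈ 14.6201.
y_gold = 14.6201^0.4 ≈ 2.9240.
c_gold = y_gold − (n+g+δ)·k_gold = 2.9240 − 0.08·14.6201 ≈ 1.7544.

c_gold ≈ 1.754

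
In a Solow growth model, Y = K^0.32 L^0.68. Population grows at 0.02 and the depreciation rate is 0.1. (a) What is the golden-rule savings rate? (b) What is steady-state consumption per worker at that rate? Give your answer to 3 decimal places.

The effective depreciation rate is n + δ = 0.02 + 0.1 = 0.12.
For Cobb-Douglas, s_gold equals capital's share: s_gold = 0.32.
Setting f'(k) = n+δ gives 0.32·k^(0.32−1) = 0.12, hence k_gold = (0.32/0.12)^(1/0.68) ≈ 4.2308.
y_gold = 4.2308^0.32 ≈ 1.5866; c_gold = (1−0.32)·y_gold ≈ 1.0789.

(a) s_gold = 0.320; (b) c_gold ≈ 1.079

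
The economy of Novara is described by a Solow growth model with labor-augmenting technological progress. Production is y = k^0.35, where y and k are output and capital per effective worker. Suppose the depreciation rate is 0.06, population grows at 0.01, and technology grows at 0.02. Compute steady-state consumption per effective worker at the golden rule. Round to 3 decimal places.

Break-even investment rate: n + g + δ = 0.01 + 0.02 + 0.06 = 0.09.
At the golden rule the marginal product of capital equals n+g+δ: 0.35·k^(0.35−1) = 0.09. Solving, k_gold = (0.35/0.09)^(1/0.65) ≈ 8.0802.
y_gold = 8.0802^0.35 ≈ 2.0778.
c_gold = y_gold − (n+g+δ)·k_gold = 2.0778 − 0.09·8.0802 ≈ 1.3506.

c_gold ≈ 1.351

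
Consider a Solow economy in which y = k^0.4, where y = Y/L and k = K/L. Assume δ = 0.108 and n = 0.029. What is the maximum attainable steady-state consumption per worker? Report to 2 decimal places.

c_gold ≈ 1.23

Break-even investment rate: n + δ = 0.029 + 0.108 = 0.137.
Setting f'(k) = n+δ gives 0.4·k^(0.4−1) = 0.137, hence k_gold = (0.4/0.137)^(1/0.6) ≈ 5.9644.
y_gold = 5.9644^0.4 ≈ 2.0428.
c_gold = y_gold − (n+δ)·k_gold = 2.0428 − 0.137·5.9644 ≈ 1.2257.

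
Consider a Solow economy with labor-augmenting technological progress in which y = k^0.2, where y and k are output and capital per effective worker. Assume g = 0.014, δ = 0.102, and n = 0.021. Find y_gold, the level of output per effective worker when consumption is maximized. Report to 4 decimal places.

The effective depreciation rate is n + g + δ = 0.021 + 0.014 + 0.102 = 0.137.
Setting f'(k) = n+g+δ gives 0.2·k^(0.2−1) = 0.137, hence k_gold = (0.2/0.137)^(1/0.8) ≈ 1.6047.
Output: y_gold = k_gold^0.2 = 1.6047^0.2 ≈ 1.0992.

y_gold ≈ 1.0992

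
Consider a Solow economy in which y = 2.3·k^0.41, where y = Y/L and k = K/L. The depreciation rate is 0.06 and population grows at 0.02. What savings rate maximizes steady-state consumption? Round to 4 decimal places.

n + δ = 0.02 + 0.06 = 0.08.
At the golden rule MPK = n+δ, and in any Cobb-Douglas steady state s = (n+δ)·k/y = MPK·k/y = capital's share 0.41.

s_gold = 0.4100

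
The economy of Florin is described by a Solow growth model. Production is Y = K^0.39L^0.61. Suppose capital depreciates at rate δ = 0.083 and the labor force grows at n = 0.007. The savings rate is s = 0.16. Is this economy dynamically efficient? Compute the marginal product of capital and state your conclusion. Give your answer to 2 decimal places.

n + δ = 0.007 + 0.083 = 0.09.
Steady-state k*: s·k^0.39 = 0.09·k gives k* = (0.16/0.09)^(1/0.61) ≈ 2.5682.
MPK = 0.39·2.5682^(-0.61) ≈ 0.2194.
MPK > n+δ = 0.09, so the economy is dynamically efficient (under-saving).

dynamically efficient; MPK ≈ 0.22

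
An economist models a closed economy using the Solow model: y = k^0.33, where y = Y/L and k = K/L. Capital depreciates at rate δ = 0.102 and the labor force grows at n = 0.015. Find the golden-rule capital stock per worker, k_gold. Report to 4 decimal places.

n + δ = 0.015 + 0.102 = 0.117.
At the golden rule the marginal product of capital equals n+δ: 0.33·k^(0.33−1) = 0.117. Solving, k_gold = (0.33/0.117)^(1/0.67) ≈ 4.7004.

k_gold ≈ 4.7004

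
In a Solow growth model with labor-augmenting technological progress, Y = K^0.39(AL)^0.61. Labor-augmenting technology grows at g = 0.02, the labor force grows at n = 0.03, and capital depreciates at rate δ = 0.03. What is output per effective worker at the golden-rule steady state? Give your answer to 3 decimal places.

The effective depreciation rate is n + g + δ = 0.03 + 0.02 + 0.03 = 0.08.
Golden rule sets MPK = n+g+δ: 0.39·k^(0.39−1) = 0.08, so k_gold = (0.39/0.08)^(1/0.61) ≈ 13.4223.
Output: y_gold = k_gold^0.39 = 13.4223^0.39 ≈ 2.7533.

y_gold ≈ 2.753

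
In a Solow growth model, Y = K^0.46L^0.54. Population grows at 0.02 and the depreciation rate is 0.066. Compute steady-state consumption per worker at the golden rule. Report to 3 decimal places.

The effective depreciation rate is n + δ = 0.02 + 0.066 = 0.086.
Maximizing c = f(k) − (n+δ)·k gives f'(k) = n+δ, i.e. 0.46·k^(0.46−1) = 0.086, so k_gold = (0.46/0.086)^(1/0.54) ≈ 22.3166.
y_gold = 22.3166^0.46 ≈ 4.1722.
c_gold = y_gold − (n+δ)·k_gold = 4.1722 − 0.086·22.3166 ≈ 2.2530.

c_gold ≈ 2.253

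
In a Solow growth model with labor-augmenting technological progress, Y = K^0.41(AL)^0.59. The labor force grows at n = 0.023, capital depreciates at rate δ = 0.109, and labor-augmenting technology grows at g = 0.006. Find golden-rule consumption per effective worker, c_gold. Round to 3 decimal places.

c_gold ≈ 1.257

Break-even investment rate: n + g + δ = 0.023 + 0.006 + 0.109 = 0.138.
Maximizing c = f(k) − (n+g+δ)·k gives f'(k) = n+g+δ, i.e. 0.41·k^(0.41−1) = 0.138, so k_gold = (0.41/0.138)^(1/0.59) ≈ 6.3319.
y_gold = 6.3319^0.41 ≈ 2.1312.
c_gold = y_gold − (n+g+δ)·k_gold = 2.1312 − 0.138·6.3319 ≈ 1.2574.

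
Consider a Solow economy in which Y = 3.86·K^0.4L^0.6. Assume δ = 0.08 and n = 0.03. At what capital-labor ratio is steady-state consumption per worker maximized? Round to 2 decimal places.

k_gold ≈ 81.68

Capital per worker breaks even when investment replaces (n + δ)·k; here n + δ = 0.11.
Maximizing c = f(k) − (n+δ)·k gives f'(k) = n+δ, i.e. 0.4·3.86·k^(0.4−1) = 0.11, so k_gold = (0.4·3.86/0.11)^(1/0.6) ≈ 81.6754.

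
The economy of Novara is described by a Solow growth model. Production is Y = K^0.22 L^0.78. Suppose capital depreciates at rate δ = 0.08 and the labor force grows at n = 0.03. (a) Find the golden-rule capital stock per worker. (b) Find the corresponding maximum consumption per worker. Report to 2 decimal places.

(a) k_gold ≈ 2.43; (b) c_gold ≈ 0.95

Capital per worker breaks even when investment replaces (n + δ)·k; here n + δ = 0.11.
Setting f'(k) = n+δ gives 0.22·k^(0.22−1) = 0.11, hence k_gold = (0.22/0.11)^(1/0.78) ≈ 2.4318.
y_gold = 2.4318^0.22 ≈ 1.2159; c_gold = y_gold − 0.11·k_gold ≈ 0.9484.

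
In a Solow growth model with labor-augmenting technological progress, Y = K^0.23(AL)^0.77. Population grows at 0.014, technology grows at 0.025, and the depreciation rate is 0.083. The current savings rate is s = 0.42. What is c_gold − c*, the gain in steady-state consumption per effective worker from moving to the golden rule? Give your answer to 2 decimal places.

Δc ≈ 0.09

n + g + δ = 0.014 + 0.025 + 0.083 = 0.122.
Current steady state (s = 0.42): k* = (0.42/0.122)^(1/0.77) ≈ 4.9803, y* = 4.9803^0.23 ≈ 1.4467, c* = (1−0.42)·1.4467 ≈ 0.8391.
At the golden rule the marginal product of capital equals n+g+δ: 0.23·k^(0.23−1) = 0.122. Solving, k_gold = (0.23/0.122)^(1/0.77) ≈ 2.2784.
y_gold = 2.2784^0.23 ≈ 1.2085, c_gold = y_gold − 0.122·k_gold ≈ 0.9306.
Gain: Δc = 0.9306 − 0.8391 ≈ 0.0915.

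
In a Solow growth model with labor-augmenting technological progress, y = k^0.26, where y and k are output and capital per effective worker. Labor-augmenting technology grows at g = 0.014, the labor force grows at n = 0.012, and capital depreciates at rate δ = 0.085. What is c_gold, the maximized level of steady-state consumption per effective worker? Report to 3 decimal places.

n + g + δ = 0.012 + 0.014 + 0.085 = 0.111.
Setting f'(k) = n+g+δ gives 0.26·k^(0.26−1) = 0.111, hence k_gold = (0.26/0.111)^(1/0.74) ≈ 3.1588.
y_gold = 3.1588^0.26 ≈ 1.3486.
c_gold = y_gold − (n+g+δ)·k_gold = 1.3486 − 0.111·3.1588 ≈ 0.9980.

c_gold ≈ 0.998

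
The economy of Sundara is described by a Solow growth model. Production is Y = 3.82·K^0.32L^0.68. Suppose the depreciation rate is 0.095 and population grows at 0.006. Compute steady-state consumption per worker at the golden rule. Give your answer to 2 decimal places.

c_gold ≈ 8.40

n + δ = 0.006 + 0.095 = 0.101.
Maximizing c = f(k) − (n+δ)·k gives f'(k) = n+δ, i.e. 0.32·3.82·k^(0.32−1) = 0.101, so k_gold = (0.32·3.82/0.101)^(1/0.68) ≈ 39.1280.
y_gold = 3.82·39.1280^0.32 ≈ 12.3498.
c_gold = y_gold − (n+δ)·k_gold = 12.3498 − 0.101·39.1280 ≈ 8.3979.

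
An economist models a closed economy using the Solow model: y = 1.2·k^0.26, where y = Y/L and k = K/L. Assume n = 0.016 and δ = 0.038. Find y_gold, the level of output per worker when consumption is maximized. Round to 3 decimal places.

Break-even investment rate: n + δ = 0.016 + 0.038 = 0.054.
Golden rule sets MPK = n+δ: 0.26·1.2·k^(0.26−1) = 0.054, so k_gold = (0.26·1.2/0.054)^(1/0.74) ≈ 10.7006.
Output: y_gold = 1.2·k_gold^0.26 = 1.2·10.7006^0.26 ≈ 2.2224.

y_gold ≈ 2.222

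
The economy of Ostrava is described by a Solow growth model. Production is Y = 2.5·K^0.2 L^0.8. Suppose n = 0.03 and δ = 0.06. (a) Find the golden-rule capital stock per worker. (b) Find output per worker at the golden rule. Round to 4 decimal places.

(a) k_gold ≈ 8.5292; (b) y_gold ≈ 3.8381

Break-even investment rate: n + δ = 0.03 + 0.06 = 0.09.
Golden rule sets MPK = n+δ: 0.2·2.5·k^(0.2−1) = 0.09, so k_gold = (0.2·2.5/0.09)^(1/0.8) ≈ 8.5292.
y_gold = 2.5·8.5292^0.2 ≈ 3.8381.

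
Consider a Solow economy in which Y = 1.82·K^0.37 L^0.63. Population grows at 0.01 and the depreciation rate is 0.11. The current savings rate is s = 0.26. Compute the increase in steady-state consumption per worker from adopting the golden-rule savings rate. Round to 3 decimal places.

Break-even investment rate: n + δ = 0.01 + 0.11 = 0.12.
Current steady state (s = 0.26): k* = (0.26·1.82/0.12)^(1/0.63) ≈ 8.8270, y* = 1.82·8.8270^0.37 ≈ 4.0740, c* = (1−0.26)·4.0740 ≈ 3.0148.
Setting f'(k) = n+δ gives 0.37·1.82·k^(0.37−1) = 0.12, hence k_gold = (0.37·1.82/0.12)^(1/0.63) ≈ 15.4538.
y_gold = 1.82·15.4538^0.37 ≈ 5.0120, c_gold = y_gold − 0.12·k_gold ≈ 3.1576.
Gain: Δc = 3.1576 − 3.0148 ≈ 0.1428.

Δc ≈ 0.143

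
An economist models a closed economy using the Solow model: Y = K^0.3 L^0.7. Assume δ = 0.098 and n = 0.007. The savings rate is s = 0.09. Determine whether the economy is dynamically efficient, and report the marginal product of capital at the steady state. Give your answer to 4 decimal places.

Capital per worker breaks even when investment replaces (n + δ)·k; here n + δ = 0.105.
Steady-state k*: s·k^0.3 = 0.105·k gives k* = (0.09/0.105)^(1/0.7) ≈ 0.8023.
MPK = 0.3·0.8023^(-0.7) ≈ 0.3500.
MPK > n+δ = 0.105, so the economy is dynamically efficient (under-saving).

dynamically efficient; MPK ≈ 0.3500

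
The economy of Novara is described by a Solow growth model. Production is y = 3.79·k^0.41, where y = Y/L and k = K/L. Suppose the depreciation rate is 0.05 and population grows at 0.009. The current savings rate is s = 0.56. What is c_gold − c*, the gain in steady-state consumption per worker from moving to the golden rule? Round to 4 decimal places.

Break-even investment rate: n + δ = 0.009 + 0.05 = 0.059.
Current steady state (s = 0.56): k* = (0.56·3.79/0.059)^(1/0.59) ≈ 433.7566, y* = 3.79·433.7566^0.41 ≈ 45.6994, c* = (1−0.56)·45.6994 ≈ 20.1077.
Maximizing c = f(k) − (n+δ)·k gives f'(k) = n+δ, i.e. 0.41·3.79·k^(0.41−1) = 0.059, so k_gold = (0.41·3.79/0.059)^(1/0.59) ≈ 255.7099.
y_gold = 3.79·255.7099^0.41 ≈ 36.7973, c_gold = y_gold − 0.059·k_gold ≈ 21.7104.
Gain: Δc = 21.7104 − 20.1077 ≈ 1.6027.

Δc ≈ 1.6027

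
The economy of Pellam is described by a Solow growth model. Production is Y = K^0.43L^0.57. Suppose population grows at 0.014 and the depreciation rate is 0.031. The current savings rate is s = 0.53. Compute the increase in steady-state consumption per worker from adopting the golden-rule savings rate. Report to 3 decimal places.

Capital per worker breaks even when investment replaces (n + δ)·k; here n + δ = 0.045.
Current steady state (s = 0.53): k* = (0.53/0.045)^(1/0.57) ≈ 75.6935, y* = 75.6935^0.43 ≈ 6.4268, c* = (1−0.53)·6.4268 ≈ 3.0206.
Setting f'(k) = n+δ gives 0.43·k^(0.43−1) = 0.045, hence k_gold = (0.43/0.045)^(1/0.57) ≈ 52.4502.
y_gold = 52.4502^0.43 ≈ 5.4890, c_gold = y_gold − 0.045·k_gold ≈ 3.1287.
Gain: Δc = 3.1287 − 3.0206 ≈ 0.1081.

Δc ≈ 0.108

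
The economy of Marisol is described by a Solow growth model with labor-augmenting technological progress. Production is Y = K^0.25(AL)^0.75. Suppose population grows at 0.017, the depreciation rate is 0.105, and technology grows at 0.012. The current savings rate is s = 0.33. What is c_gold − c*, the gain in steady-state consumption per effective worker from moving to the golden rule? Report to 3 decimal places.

The effective depreciation rate is n + g + δ = 0.017 + 0.012 + 0.105 = 0.134.
Current steady state (s = 0.33): k* = (0.33/0.134)^(1/0.75) ≈ 3.3257, y* = 3.3257^0.25 ≈ 1.3504, c* = (1−0.33)·1.3504 ≈ 0.9048.
Setting f'(k) = n+g+δ gives 0.25·k^(0.25−1) = 0.134, hence k_gold = (0.25/0.134)^(1/0.75) ≈ 2.2967.
y_gold = 2.2967^0.25 ≈ 1.2311, c_gold = y_gold − 0.134·k_gold ≈ 0.9233.
Gain: Δc = 0.9233 − 0.9048 ≈ 0.0185.

Δc ≈ 0.019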